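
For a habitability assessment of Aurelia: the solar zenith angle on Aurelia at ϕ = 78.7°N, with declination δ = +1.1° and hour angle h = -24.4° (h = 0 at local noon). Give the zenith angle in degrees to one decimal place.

cos θ_z = sin ϕ sin δ + cos ϕ cos δ cos h = 0.018825 + 0.178412 = 0.197237.
θ_z = arccos(0.197237) = 78.6°.

θ_z = 78.6°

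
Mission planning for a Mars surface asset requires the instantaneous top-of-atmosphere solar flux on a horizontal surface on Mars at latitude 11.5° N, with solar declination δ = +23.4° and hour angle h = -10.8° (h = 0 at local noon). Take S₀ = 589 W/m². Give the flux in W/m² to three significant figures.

567 W/m²

cos θ_z = sin φ sin δ + cos φ cos δ cos h = 0.079179 + 0.883401 = 0.962580.
Flux = S₀ · cos θ_z = 589 × 0.962580 = 567.0 W/m².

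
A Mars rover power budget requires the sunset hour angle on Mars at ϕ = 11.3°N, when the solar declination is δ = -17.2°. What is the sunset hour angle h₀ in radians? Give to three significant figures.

h₀ = 1.51 rad

cos h₀ = −tan ϕ · tan δ = −tan(+11.3°) × tan(-17.200°) = 0.0619, so h₀ = 1.5089 rad = 86.45°.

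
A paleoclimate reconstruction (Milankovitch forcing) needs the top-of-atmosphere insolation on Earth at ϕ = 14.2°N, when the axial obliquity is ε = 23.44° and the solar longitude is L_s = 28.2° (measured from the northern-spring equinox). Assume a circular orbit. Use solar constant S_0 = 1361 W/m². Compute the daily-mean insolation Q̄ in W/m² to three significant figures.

Solar declination: sin δ = sin ε · sin L_s = sin 23.44° × sin 28.2° = 0.18798, so δ = +10.835°.
cos h₀ = −tan(+14.2°) tan(+10.835°) = -0.0484, h₀ = 1.6192 rad.
Bracket: h₀ sin ϕ sin δ + cos ϕ cos δ sin h₀ = 1.6192×0.24531×0.18798 + 0.96945×0.98217×0.99883 = 0.074667 + 0.951051 = 1.025718.
Q̄ = (S_0/π) × [bracket] = (1361/π) × 1.025718 = 444.4 W/m².

Q̄ ≈ 444 W/m²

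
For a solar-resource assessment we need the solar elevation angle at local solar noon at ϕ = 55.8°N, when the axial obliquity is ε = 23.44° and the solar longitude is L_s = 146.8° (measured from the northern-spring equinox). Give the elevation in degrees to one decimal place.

46.8°

Solar declination: sin δ = sin ε · sin L_s = sin 23.44° × sin 146.8° = 0.21781, so δ = +12.581°.
At local noon the hour angle is zero, so the zenith angle equals |ϕ − δ| = |+55.8° − (+12.581°)| = 43.219°.
Elevation = 90° − 43.219° = 46.8°.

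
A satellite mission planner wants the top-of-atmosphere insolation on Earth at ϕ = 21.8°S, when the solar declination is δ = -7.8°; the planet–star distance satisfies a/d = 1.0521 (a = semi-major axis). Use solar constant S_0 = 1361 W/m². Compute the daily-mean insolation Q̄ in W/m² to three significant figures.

cos h₀ = −tan(-21.8°) tan(-7.800°) = -0.0548, h₀ = 1.6256 rad.
Bracket: h₀ sin ϕ sin δ + cos ϕ cos δ sin h₀ = 1.6256×-0.37137×-0.13572 + 0.92849×0.99075×0.99850 = 0.081934 + 0.918522 = 1.000456.
Inverse-square distance factor (a/d)² = 1.0521² = 1.106914.
Q̄ = (S_0/π) × 1.106914 × [bracket] = (1361/π) × 1.106914 × 1.000456 = 479.8 W/m².

Q̄ ≈ 480 W/m²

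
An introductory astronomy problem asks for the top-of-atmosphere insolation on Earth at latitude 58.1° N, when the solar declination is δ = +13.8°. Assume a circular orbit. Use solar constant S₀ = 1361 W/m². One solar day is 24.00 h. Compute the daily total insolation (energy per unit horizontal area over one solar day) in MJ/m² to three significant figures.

cos H₀ = −tan(+58.1°) tan(+13.800°) = -0.3946, H₀ = 1.9764 rad.
Bracket: H₀ sin φ sin δ + cos φ cos δ sin H₀ = 1.9764×0.84897×0.23853 + 0.52844×0.97113×0.91885 = 0.400231 + 0.471539 = 0.871770.
Q̄ = (S₀/π) × [bracket] = (1361/π) × 0.871770 = 377.67 W/m².
Daily total = Q̄ × 24.00 h × 3600 s/h = 377.67 × 24.00 × 3600 / 10⁶ = 32.63 MJ/m².

32.6 MJ/m²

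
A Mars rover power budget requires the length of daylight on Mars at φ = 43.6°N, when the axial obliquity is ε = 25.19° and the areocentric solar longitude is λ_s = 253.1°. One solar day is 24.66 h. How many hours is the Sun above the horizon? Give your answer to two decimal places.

sin δ = sin 25.19° × sin 253.1° = -0.40724, so δ = -24.032°.
cos H₀ = −tan φ · tan δ = −tan(+43.6°) × tan(-24.032°) = 0.4246, so H₀ = 1.1323 rad = 64.87°.
Daylight = 2H₀/(2π) × 24.66 h = (1.1323/π) × 24.66 = 8.89 h.

8.89 h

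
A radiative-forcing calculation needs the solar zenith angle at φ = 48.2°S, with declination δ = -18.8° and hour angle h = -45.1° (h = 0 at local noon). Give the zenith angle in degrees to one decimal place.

θ_z = 46.7°

cos θ_z = sin φ sin δ + cos φ cos δ cos h = 0.240241 + 0.445386 = 0.685627.
θ_z = arccos(0.685627) = 46.7°.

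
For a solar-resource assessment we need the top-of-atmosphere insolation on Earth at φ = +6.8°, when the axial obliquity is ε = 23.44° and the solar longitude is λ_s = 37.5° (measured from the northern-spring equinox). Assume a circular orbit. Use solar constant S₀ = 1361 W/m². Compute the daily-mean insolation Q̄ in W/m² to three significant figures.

Solar declination: sin δ = sin ε · sin λ_s = sin 23.44° × sin 37.5° = 0.24216, so δ = +14.014°.
cos H₀ = −tan(+6.8°) tan(+14.014°) = -0.0298, H₀ = 1.6006 rad.
Bracket: H₀ sin φ sin δ + cos φ cos δ sin H₀ = 1.6006×0.11840×0.24216 + 0.99297×0.97024×0.99956 = 0.045892 + 0.962995 = 1.008887.
Q̄ = (S₀/π) × [bracket] = (1361/π) × 1.008887 = 437.1 W/m².

Q̄ ≈ 437 W/m²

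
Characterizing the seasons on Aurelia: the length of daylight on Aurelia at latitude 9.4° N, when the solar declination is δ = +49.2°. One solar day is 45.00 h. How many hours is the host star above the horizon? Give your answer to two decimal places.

cos H₀ = −tan φ · tan δ = −tan(+9.4°) × tan(+49.200°) = -0.1918, so H₀ = 1.7638 rad = 101.06°.
Daylight = 2H₀/(2π) × 45.00 h = (1.7638/π) × 45.00 = 25.26 h.

25.26 h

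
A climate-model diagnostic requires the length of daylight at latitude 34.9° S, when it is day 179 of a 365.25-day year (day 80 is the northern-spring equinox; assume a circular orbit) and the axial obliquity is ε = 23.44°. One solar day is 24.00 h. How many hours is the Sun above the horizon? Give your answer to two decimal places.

Solar longitude: λ_s = 360° × (179 − 80)/365.25 = 97.577°.
sin δ = sin 23.44° × sin 97.577° = 0.39432, so δ = +23.223°.
cos H₀ = −tan φ · tan δ = −tan(-34.9°) × tan(+23.223°) = 0.2993, so H₀ = 1.2668 rad = 72.58°.
Daylight = 2H₀/(2π) × 24.00 h = (1.2668/π) × 24.00 = 9.68 h.

9.68 h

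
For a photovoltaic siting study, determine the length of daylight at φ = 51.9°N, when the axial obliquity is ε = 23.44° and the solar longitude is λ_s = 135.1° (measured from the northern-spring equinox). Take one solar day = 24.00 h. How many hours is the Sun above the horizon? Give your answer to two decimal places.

14.92 h

Solar declination: sin δ = sin ε · sin λ_s = sin 23.44° × sin 135.1° = 0.28079, so δ = +16.307°.
cos H₀ = −tan φ · tan δ = −tan(+51.9°) × tan(+16.307°) = -0.3731, so H₀ = 1.9532 rad = 111.91°.
Daylight = 2H₀/(2π) × 24.00 h = (1.9532/π) × 24.00 = 14.92 h.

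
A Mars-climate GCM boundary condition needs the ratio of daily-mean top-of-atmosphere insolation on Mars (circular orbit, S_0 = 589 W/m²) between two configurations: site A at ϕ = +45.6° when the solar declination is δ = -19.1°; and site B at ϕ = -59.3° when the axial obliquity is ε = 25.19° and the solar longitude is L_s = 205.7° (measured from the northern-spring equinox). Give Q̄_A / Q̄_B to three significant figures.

Q̄_A / Q̄_B ≈ 0.432

— Configuration A (ϕ=+45.6°):
cos h₀ = −tan(+45.6°) tan(-19.100°) = 0.3536, h₀ = 1.2094 rad.
Bracket: h₀ sin ϕ sin δ + cos ϕ cos δ sin h₀ = 1.2094×0.71447×-0.32722 + 0.69966×0.94495×0.93539 = -0.282744 + 0.618427 = 0.335683.
Q̄ = (S_0/π) × [bracket] = (589/π) × 0.335683 = 62.935 W/m².
— Configuration B (ϕ=-59.3°):
Solar declination: sin δ = sin ε · sin L_s = sin 25.19° × sin 205.7° = -0.18457, so δ = -10.636°.
cos h₀ = −tan(-59.3°) tan(-10.636°) = -0.3163, h₀ = 1.8926 rad.
Bracket: h₀ sin ϕ sin δ + cos ϕ cos δ sin h₀ = 1.8926×-0.85985×-0.18457 + 0.51054×0.98282×0.94866 = 0.300360 + 0.476008 = 0.776368.
Q̄ = (S_0/π) × [bracket] = (589/π) × 0.776368 = 145.56 W/m².
Ratio Q̄_A / Q̄_B = 62.935 / 145.56 = 0.4324.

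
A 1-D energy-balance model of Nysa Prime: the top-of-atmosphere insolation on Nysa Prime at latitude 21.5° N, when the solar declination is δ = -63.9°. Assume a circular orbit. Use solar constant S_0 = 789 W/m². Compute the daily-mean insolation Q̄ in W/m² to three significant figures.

Q̄ ≈ 8.49 W/m²

cos h₀ = −tan(+21.5°) tan(-63.900°) = 0.8041, h₀ = 0.6367 rad.
Bracket: h₀ sin ϕ sin δ + cos ϕ cos δ sin h₀ = 0.6367×0.36650×-0.89803 + 0.93042×0.43994×0.59453 = -0.209556 + 0.243358 = 0.033802.
Q̄ = (S_0/π) × [bracket] = (789/π) × 0.033802 = 8.489 W/m².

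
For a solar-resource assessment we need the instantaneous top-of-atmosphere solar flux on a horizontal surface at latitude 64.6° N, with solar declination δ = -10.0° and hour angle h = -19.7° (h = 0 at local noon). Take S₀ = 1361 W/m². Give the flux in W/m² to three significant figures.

328 W/m²

cos θ_z = sin φ sin δ + cos φ cos δ cos h = -0.156863 + 0.397695 = 0.240832.
Flux = S₀ · cos θ_z = 1361 × 0.240832 = 327.8 W/m².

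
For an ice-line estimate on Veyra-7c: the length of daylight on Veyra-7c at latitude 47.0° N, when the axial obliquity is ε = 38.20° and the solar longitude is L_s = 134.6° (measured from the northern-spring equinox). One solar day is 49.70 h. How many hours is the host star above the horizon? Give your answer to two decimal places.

Solar declination: sin δ = sin ε · sin L_s = sin 38.20° × sin 134.6° = 0.44032, so δ = +26.124°.
cos h₀ = −tan ϕ · tan δ = −tan(+47.0°) × tan(+26.124°) = -0.5259, so h₀ = 2.1246 rad = 121.73°.
Daylight = 2h₀/(2π) × 49.70 h = (2.1246/π) × 49.70 = 33.61 h.

33.61 h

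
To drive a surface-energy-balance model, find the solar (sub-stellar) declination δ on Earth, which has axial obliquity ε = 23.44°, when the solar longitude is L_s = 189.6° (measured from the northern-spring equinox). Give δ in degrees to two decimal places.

sin δ = sin ε · sin L_s = sin 23.44° × sin 189.6° = -0.066339.
δ = arcsin(-0.066339) = -3.80°.

δ = -3.80°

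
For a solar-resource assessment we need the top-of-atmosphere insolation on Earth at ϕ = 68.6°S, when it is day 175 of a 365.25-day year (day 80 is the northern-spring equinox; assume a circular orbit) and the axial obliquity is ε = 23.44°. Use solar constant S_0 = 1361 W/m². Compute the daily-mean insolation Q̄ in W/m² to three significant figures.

Q̄ ≈ 0.00 W/m²

Solar longitude: L_s = 360° × (175 − 80)/365.25 = 93.634°.
sin δ = sin 23.44° × sin 93.634° = 0.39699, so δ = +23.390°.
cos h₀ = −tan(-68.6°) tan(+23.390°) = 1.1037 ≥ 1 ⇒ polar night, h₀ = 0 and Q̄ = 0.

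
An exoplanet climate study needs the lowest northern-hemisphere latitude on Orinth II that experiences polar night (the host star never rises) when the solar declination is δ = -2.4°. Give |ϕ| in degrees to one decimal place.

Polar night requires cos h₀ = −tan ϕ tan δ ≥ 1, i.e. tan ϕ tan δ ≤ −1.
The boundary is |tan ϕ| · |tan δ| = 1, so |ϕ| = 90° − |δ| = 90° − 2.4° = 87.6° in the northern hemisphere.

|ϕ| = 87.6°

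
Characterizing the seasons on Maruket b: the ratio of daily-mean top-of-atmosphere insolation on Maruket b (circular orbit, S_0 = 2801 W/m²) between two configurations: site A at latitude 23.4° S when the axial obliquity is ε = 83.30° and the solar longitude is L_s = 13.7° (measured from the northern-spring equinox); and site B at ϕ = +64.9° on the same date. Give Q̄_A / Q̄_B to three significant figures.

Q̄_A / Q̄_B ≈ 0.934

— Configuration A (ϕ=-23.4°):
Solar declination: sin δ = sin ε · sin L_s = sin 83.30° × sin 13.7° = 0.23522, so δ = +13.605°.
cos h₀ = −tan(-23.4°) tan(+13.605°) = 0.1047, h₀ = 1.4659 rad.
Bracket: h₀ sin ϕ sin δ + cos ϕ cos δ sin h₀ = 1.4659×-0.39715×0.23522 + 0.91775×0.97194×0.99450 = -0.136941 + 0.887092 = 0.750151.
Q̄ = (S_0/π) × [bracket] = (2801/π) × 0.750151 = 668.82 W/m².
— Configuration B (ϕ=+64.9°):
cos h₀ = −tan(+64.9°) tan(+13.605°) = -0.5166, h₀ = 2.1137 rad.
Bracket: h₀ sin ϕ sin δ + cos ϕ cos δ sin h₀ = 2.1137×0.90557×0.23522 + 0.42420×0.97194×0.85620 = 0.450235 + 0.353009 = 0.803244.
Q̄ = (S_0/π) × [bracket] = (2801/π) × 0.803244 = 716.16 W/m².
Ratio Q̄_A / Q̄_B = 668.82 / 716.16 = 0.9339.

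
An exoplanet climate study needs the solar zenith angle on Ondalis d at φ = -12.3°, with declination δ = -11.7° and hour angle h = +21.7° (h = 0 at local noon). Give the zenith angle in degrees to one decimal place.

cos θ_z = sin φ sin δ + cos φ cos δ cos h = 0.043200 + 0.888943 = 0.932143.
θ_z = arccos(0.932143) = 21.2°.

θ_z = 21.2°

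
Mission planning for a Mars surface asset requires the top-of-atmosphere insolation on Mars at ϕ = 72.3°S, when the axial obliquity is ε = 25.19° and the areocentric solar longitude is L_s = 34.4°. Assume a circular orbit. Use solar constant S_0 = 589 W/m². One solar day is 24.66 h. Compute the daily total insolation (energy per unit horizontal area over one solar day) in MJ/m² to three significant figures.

sin δ = sin 25.19° × sin 34.4° = 0.24046, so δ = +13.914°.
cos h₀ = −tan(-72.3°) tan(+13.914°) = 0.7762, h₀ = 0.6821 rad.
Bracket: h₀ sin ϕ sin δ + cos ϕ cos δ sin h₀ = 0.6821×-0.95266×0.24046 + 0.30403×0.97066×0.63043 = -0.156253 + 0.186046 = 0.029793.
Q̄ = (S_0/π) × [bracket] = (589/π) × 0.029793 = 5.5857 W/m².
Daily total = Q̄ × 24.66 h × 3600 s/h = 5.5857 × 24.66 × 3600 / 10⁶ = 0.4959 MJ/m².

0.496 MJ/m²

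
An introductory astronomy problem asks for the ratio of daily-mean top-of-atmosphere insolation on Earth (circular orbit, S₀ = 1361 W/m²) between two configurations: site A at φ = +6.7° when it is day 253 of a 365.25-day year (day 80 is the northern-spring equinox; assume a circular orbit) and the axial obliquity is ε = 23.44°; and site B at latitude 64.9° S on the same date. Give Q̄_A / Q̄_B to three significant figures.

— Configuration A (φ=+6.7°):
Solar longitude: λ_s = 360° × (253 − 80)/365.25 = 170.513°.
sin δ = sin 23.44° × sin 170.513° = 0.06556, so δ = +3.759°.
cos H₀ = −tan(+6.7°) tan(+3.759°) = -0.0077, H₀ = 1.5785 rad.
Bracket: H₀ sin φ sin δ + cos φ cos δ sin H₀ = 1.5785×0.11667×0.06556 + 0.99317×0.99785×0.99997 = 0.012074 + 0.991005 = 1.003079.
Q̄ = (S₀/π) × [bracket] = (1361/π) × 1.003079 = 434.55 W/m².
— Configuration B (φ=-64.9°):
cos H₀ = −tan(-64.9°) tan(+3.759°) = 0.1403, H₀ = 1.4301 rad.
Bracket: H₀ sin φ sin δ + cos φ cos δ sin H₀ = 1.4301×-0.90557×0.06556 + 0.42420×0.99785×0.99011 = -0.084904 + 0.419102 = 0.334198.
Q̄ = (S₀/π) × [bracket] = (1361/π) × 0.334198 = 144.78 W/m².
Ratio Q̄_A / Q̄_B = 434.55 / 144.78 = 3.001.

Q̄_A / Q̄_B ≈ 3.00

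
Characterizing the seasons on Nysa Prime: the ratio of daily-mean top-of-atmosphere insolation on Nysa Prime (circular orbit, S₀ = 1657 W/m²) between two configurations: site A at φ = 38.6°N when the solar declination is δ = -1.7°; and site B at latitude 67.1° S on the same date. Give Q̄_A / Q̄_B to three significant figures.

— Configuration A (φ=+38.6°):
cos H₀ = −tan(+38.6°) tan(-1.700°) = 0.0237, H₀ = 1.5471 rad.
Bracket: H₀ sin φ sin δ + cos φ cos δ sin H₀ = 1.5471×0.62388×-0.02967 + 0.78152×0.99956×0.99972 = -0.028638 + 0.780957 = 0.752319.
Q̄ = (S₀/π) × [bracket] = (1657/π) × 0.752319 = 396.80 W/m².
— Configuration B (φ=-67.1°):
cos H₀ = −tan(-67.1°) tan(-1.700°) = -0.0703, H₀ = 1.6411 rad.
Bracket: H₀ sin φ sin δ + cos φ cos δ sin H₀ = 1.6411×-0.92119×-0.02967 + 0.38912×0.99956×0.99753 = 0.044854 + 0.387988 = 0.432842.
Q̄ = (S₀/π) × [bracket] = (1657/π) × 0.432842 = 228.30 W/m².
Ratio Q̄_A / Q̄_B = 396.80 / 228.30 = 1.738.

Q̄_A / Q̄_B ≈ 1.74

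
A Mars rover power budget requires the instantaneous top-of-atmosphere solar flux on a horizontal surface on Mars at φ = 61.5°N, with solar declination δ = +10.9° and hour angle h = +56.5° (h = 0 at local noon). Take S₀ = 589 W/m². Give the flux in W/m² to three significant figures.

250 W/m²

cos θ_z = sin φ sin δ + cos φ cos δ cos h = 0.166180 + 0.258610 = 0.424790.
Flux = S₀ · cos θ_z = 589 × 0.424790 = 250.2 W/m².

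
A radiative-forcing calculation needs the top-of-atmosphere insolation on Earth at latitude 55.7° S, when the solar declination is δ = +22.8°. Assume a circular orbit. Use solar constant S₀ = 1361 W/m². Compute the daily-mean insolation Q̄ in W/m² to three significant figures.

cos H₀ = −tan(-55.7°) tan(+22.800°) = 0.6162, H₀ = 0.9069 rad.
Bracket: H₀ sin φ sin δ + cos φ cos δ sin H₀ = 0.9069×-0.82610×0.38752 + 0.56353×0.92186×0.78757 = -0.290326 + 0.409139 = 0.118813.
Q̄ = (S₀/π) × [bracket] = (1361/π) × 0.118813 = 51.47 W/m².

Q̄ ≈ 51.5 W/m²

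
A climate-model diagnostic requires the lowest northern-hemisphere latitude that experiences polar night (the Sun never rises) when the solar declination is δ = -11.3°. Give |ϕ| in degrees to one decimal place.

Polar night requires cos h₀ = −tan ϕ tan δ ≥ 1, i.e. tan ϕ tan δ ≤ −1.
The boundary is |tan ϕ| · |tan δ| = 1, so |ϕ| = 90° − |δ| = 90° − 11.3° = 78.7° in the northern hemisphere.

|ϕ| = 78.7°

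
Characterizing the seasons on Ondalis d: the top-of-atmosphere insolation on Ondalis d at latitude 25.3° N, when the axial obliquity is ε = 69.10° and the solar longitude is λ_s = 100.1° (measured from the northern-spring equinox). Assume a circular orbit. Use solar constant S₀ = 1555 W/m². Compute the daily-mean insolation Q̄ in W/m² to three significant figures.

Q̄ ≈ 611 W/m²

Solar declination: sin δ = sin ε · sin λ_s = sin 69.10° × sin 100.1° = 0.91973, so δ = +66.886°.
cos H₀ = −tan(+25.3°) tan(+66.886°) = -1.1075 ≤ −1 ⇒ polar day, H₀ = π.
Bracket: H₀ sin φ sin δ + cos φ cos δ sin H₀ = 3.1416×0.42736×0.91973 + 0.90408×0.39256×0.00000 = 1.234824 + 0.000000 = 1.234824.
Q̄ = (S₀/π) × [bracket] = (1555/π) × 1.234824 = 611.2 W/m².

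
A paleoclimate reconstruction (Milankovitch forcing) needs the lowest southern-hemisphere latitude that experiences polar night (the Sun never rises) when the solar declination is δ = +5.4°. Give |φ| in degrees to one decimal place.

|φ| = 84.6°

Polar night requires cos H₀ = −tan φ tan δ ≥ 1, i.e. tan φ tan δ ≤ −1.
The boundary is |tan φ| · |tan δ| = 1, so |φ| = 90° − |δ| = 90° − 5.4° = 84.6° in the southern hemisphere.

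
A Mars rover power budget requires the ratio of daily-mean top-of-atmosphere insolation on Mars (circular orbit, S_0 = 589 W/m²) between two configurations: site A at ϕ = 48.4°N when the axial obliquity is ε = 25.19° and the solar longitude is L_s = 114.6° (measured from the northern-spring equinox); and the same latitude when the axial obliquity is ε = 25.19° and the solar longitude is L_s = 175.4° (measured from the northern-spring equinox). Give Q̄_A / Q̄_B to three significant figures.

— Configuration A (ϕ=+48.4°):
Solar declination: sin δ = sin ε · sin L_s = sin 25.19° × sin 114.6° = 0.38699, so δ = +22.767°.
cos h₀ = −tan(+48.4°) tan(+22.767°) = -0.4727, h₀ = 2.0632 rad.
Bracket: h₀ sin ϕ sin δ + cos ϕ cos δ sin h₀ = 2.0632×0.74780×0.38699 + 0.66393×0.92208×0.88122 = 0.597072 + 0.539480 = 1.136552.
Q̄ = (S_0/π) × [bracket] = (589/π) × 1.136552 = 213.09 W/m².
— Configuration B (ϕ=+48.4°):
Solar declination: sin δ = sin ε · sin L_s = sin 25.19° × sin 175.4° = 0.03413, so δ = +1.956°.
cos h₀ = −tan(+48.4°) tan(+1.956°) = -0.0385, h₀ = 1.6093 rad.
Bracket: h₀ sin ϕ sin δ + cos ϕ cos δ sin h₀ = 1.6093×0.74780×0.03413 + 0.66393×0.99942×0.99926 = 0.041073 + 0.663054 = 0.704127.
Q̄ = (S_0/π) × [bracket] = (589/π) × 0.704127 = 132.01 W/m².
Ratio Q̄_A / Q̄_B = 213.09 / 132.01 = 1.614.

Q̄_A / Q̄_B ≈ 1.61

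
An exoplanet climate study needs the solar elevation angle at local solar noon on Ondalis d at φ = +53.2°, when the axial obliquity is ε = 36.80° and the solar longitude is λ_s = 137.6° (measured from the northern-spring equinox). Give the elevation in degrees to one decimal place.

60.6°

Solar declination: sin δ = sin ε · sin λ_s = sin 36.80° × sin 137.6° = 0.40392, so δ = +23.824°.
At local noon the hour angle is zero, so the zenith angle equals |φ − δ| = |+53.2° − (+23.824°)| = 29.376°.
Elevation = 90° − 29.376° = 60.6°.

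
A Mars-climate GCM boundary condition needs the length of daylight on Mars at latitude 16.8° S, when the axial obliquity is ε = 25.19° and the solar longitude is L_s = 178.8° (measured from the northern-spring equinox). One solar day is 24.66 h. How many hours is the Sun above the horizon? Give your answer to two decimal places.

12.31 h

Solar declination: sin δ = sin ε · sin L_s = sin 25.19° × sin 178.8° = 0.00891, so δ = +0.511°.
cos h₀ = −tan ϕ · tan δ = −tan(-16.8°) × tan(+0.511°) = 0.0027, so h₀ = 1.5681 rad = 89.85°.
Daylight = 2h₀/(2π) × 24.66 h = (1.5681/π) × 24.66 = 12.31 h.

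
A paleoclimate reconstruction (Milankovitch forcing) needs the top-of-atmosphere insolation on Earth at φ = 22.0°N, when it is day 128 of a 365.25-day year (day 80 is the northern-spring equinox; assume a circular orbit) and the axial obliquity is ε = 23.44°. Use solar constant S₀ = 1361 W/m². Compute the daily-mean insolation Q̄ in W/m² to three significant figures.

Solar longitude: λ_s = 360° × (128 − 80)/365.25 = 47.310°.
sin δ = sin 23.44° × sin 47.310° = 0.29239, so δ = +17.001°.
cos H₀ = −tan(+22.0°) tan(+17.001°) = -0.1235, H₀ = 1.6946 rad.
Bracket: H₀ sin φ sin δ + cos φ cos δ sin H₀ = 1.6946×0.37461×0.29239 + 0.92718×0.95630×0.99234 = 0.185613 + 0.879870 = 1.065483.
Q̄ = (S₀/π) × [bracket] = (1361/π) × 1.065483 = 461.6 W/m².

Q̄ ≈ 462 W/m²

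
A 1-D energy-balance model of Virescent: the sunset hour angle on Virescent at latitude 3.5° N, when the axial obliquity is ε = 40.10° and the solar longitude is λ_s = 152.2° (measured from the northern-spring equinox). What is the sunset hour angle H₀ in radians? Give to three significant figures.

Solar declination: sin δ = sin ε · sin λ_s = sin 40.10° × sin 152.2° = 0.30041, so δ = +17.482°.
cos H₀ = −tan φ · tan δ = −tan(+3.5°) × tan(+17.482°) = -0.0193, so H₀ = 1.5901 rad = 91.10°.

H₀ = 1.59 rad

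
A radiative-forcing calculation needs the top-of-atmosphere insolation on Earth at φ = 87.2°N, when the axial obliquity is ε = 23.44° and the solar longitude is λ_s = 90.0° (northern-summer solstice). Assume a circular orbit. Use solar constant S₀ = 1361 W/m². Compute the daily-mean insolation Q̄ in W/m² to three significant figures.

Q̄ ≈ 541 W/m²

Solar declination: sin δ = sin ε · sin λ_s = sin 23.44° × sin 90.0° = 0.39779, so δ = +23.440°.
cos H₀ = −tan(+87.2°) tan(+23.440°) = -8.8649 ≤ −1 ⇒ polar day, H₀ = π.
Bracket: H₀ sin φ sin δ + cos φ cos δ sin H₀ = 3.1416×0.99881×0.39779 + 0.04885×0.91748×0.00000 = 1.248210 + 0.000000 = 1.248210.
Q̄ = (S₀/π) × [bracket] = (1361/π) × 1.248210 = 540.7 W/m².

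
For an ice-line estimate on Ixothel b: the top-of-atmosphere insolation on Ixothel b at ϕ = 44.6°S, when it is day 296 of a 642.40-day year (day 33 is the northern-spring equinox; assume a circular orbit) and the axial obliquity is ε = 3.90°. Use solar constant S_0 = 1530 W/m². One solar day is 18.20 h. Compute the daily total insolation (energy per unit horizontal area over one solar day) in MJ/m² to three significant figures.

Solar longitude: L_s = 360° × (296 − 33)/642.40 = 147.385°.
sin δ = sin 3.90° × sin 147.385° = 0.03666, so δ = +2.101°.
cos h₀ = −tan(-44.6°) tan(+2.101°) = 0.0362, h₀ = 1.5346 rad.
Bracket: h₀ sin ϕ sin δ + cos ϕ cos δ sin h₀ = 1.5346×-0.70215×0.03666 + 0.71203×0.99933×0.99935 = -0.039502 + 0.711090 = 0.671588.
Q̄ = (S_0/π) × [bracket] = (1530/π) × 0.671588 = 327.07 W/m².
Daily total = Q̄ × 18.20 h × 3600 s/h = 327.07 × 18.20 × 3600 / 10⁶ = 21.43 MJ/m².

21.4 MJ/m²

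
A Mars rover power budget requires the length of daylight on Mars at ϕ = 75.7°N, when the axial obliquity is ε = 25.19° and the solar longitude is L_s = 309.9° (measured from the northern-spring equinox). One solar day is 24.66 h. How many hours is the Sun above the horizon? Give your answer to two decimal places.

0.00 h

Solar declination: sin δ = sin ε · sin L_s = sin 25.19° × sin 309.9° = -0.32652, so δ = -19.058°.
cos h₀ = −tan ϕ · tan δ = 1.3553 ≥ 1, so the Sun never rises (polar night) and h₀ = 0.
Daylight = 2h₀/(2π) × 24.66 h = (0.0000/π) × 24.66 = 0.00 h.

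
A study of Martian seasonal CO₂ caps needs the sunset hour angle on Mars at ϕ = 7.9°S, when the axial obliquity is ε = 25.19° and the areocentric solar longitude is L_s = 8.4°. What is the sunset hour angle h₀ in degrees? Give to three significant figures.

sin δ = sin 25.19° × sin 8.4° = 0.06218, so δ = +3.565°.
cos h₀ = −tan ϕ · tan δ = −tan(-7.9°) × tan(+3.565°) = 0.0086, so h₀ = 1.5622 rad = 89.50°.

h₀ = 89.5°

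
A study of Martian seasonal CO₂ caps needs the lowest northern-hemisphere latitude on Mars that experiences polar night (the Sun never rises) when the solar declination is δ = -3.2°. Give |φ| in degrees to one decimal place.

Polar night requires cos H₀ = −tan φ tan δ ≥ 1, i.e. tan φ tan δ ≤ −1.
The boundary is |tan φ| · |tan δ| = 1, so |φ| = 90° − |δ| = 90° − 3.2° = 86.8° in the northern hemisphere.

|φ| = 86.8°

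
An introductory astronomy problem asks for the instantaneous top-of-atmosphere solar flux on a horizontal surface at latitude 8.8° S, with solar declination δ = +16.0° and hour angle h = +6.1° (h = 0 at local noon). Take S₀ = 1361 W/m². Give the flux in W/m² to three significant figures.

1.23e+03 W/m²

cos θ_z = sin φ sin δ + cos φ cos δ cos h = -0.042169 + 0.944567 = 0.902398.
Flux = S₀ · cos θ_z = 1361 × 0.902398 = 1228 W/m².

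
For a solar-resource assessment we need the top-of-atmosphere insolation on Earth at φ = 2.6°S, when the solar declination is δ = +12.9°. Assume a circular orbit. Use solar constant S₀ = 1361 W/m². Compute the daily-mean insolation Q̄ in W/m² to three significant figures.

Q̄ ≈ 415 W/m²

cos H₀ = −tan(-2.6°) tan(+12.900°) = 0.0104, H₀ = 1.5604 rad.
Bracket: H₀ sin φ sin δ + cos φ cos δ sin H₀ = 1.5604×-0.04536×0.22325 + 0.99897×0.97476×0.99995 = -0.015802 + 0.973707 = 0.957905.
Q̄ = (S₀/π) × [bracket] = (1361/π) × 0.957905 = 415.0 W/m².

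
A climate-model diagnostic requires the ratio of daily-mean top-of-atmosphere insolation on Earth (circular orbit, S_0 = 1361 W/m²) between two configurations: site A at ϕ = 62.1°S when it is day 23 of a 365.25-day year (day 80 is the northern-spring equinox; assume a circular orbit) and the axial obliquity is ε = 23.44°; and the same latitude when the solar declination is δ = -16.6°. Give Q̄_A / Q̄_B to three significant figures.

— Configuration A (ϕ=-62.1°):
Solar longitude: L_s = 360° × (23 − 80)/365.25 = -56.181°, i.e. -56.181° + 360° = 303.819°.
sin δ = sin 23.44° × sin 303.819° = -0.33048, so δ = -19.298°.
cos h₀ = −tan(-62.1°) tan(-19.298°) = -0.6613, h₀ = 2.2934 rad.
Bracket: h₀ sin ϕ sin δ + cos ϕ cos δ sin h₀ = 2.2934×-0.88377×-0.33048 + 0.46793×0.94381×0.75010 = 0.669829 + 0.331272 = 1.001101.
Q̄ = (S_0/π) × [bracket] = (1361/π) × 1.001101 = 433.70 W/m².
— Configuration B (ϕ=-62.1°):
cos h₀ = −tan(-62.1°) tan(-16.600°) = -0.5630, h₀ = 2.1689 rad.
Bracket: h₀ sin ϕ sin δ + cos ϕ cos δ sin h₀ = 2.1689×-0.88377×-0.28569 + 0.46793×0.95832×0.82643 = 0.547613 + 0.370593 = 0.918206.
Q̄ = (S_0/π) × [bracket] = (1361/π) × 0.918206 = 397.78 W/m².
Ratio Q̄_A / Q̄_B = 433.70 / 397.78 = 1.090.

Q̄_A / Q̄_B ≈ 1.09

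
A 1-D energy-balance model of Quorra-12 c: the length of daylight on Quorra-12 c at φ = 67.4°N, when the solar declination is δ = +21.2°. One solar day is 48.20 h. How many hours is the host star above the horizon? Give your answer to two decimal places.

cos H₀ = −tan φ · tan δ = −tan(+67.4°) × tan(+21.200°) = -0.9318, so H₀ = 2.7702 rad = 158.72°.
Daylight = 2H₀/(2π) × 48.20 h = (2.7702/π) × 48.20 = 42.50 h.

42.50 h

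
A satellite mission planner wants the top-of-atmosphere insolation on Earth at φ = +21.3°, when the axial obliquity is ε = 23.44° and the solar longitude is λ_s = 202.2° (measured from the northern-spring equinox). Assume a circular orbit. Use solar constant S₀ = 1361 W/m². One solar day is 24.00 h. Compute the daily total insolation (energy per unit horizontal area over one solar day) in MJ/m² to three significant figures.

Solar declination: sin δ = sin ε · sin λ_s = sin 23.44° × sin 202.2° = -0.15030, so δ = -8.644°.
cos H₀ = −tan(+21.3°) tan(-8.644°) = 0.0593, H₀ = 1.5115 rad.
Bracket: H₀ sin φ sin δ + cos φ cos δ sin H₀ = 1.5115×0.36325×-0.15030 + 0.93169×0.98864×0.99824 = -0.082523 + 0.919485 = 0.836962.
Q̄ = (S₀/π) × [bracket] = (1361/π) × 0.836962 = 362.59 W/m².
Daily total = Q̄ × 24.00 h × 3600 s/h = 362.59 × 24.00 × 3600 / 10⁶ = 31.33 MJ/m².

31.3 MJ/m²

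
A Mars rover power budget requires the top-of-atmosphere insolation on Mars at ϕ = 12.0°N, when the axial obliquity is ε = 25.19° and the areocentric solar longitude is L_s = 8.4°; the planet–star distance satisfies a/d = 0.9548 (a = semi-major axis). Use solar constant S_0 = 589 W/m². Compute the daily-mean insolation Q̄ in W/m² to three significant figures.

sin δ = sin 25.19° × sin 8.4° = 0.06218, so δ = +3.565°.
cos h₀ = −tan(+12.0°) tan(+3.565°) = -0.0132, h₀ = 1.5840 rad.
Bracket: h₀ sin ϕ sin δ + cos ϕ cos δ sin h₀ = 1.5840×0.20791×0.06218 + 0.97815×0.99807×0.99991 = 0.020478 + 0.976174 = 0.996652.
Inverse-square distance factor (a/d)² = 0.9548² = 0.911643.
Q̄ = (S_0/π) × 0.911643 × [bracket] = (589/π) × 0.911643 × 0.996652 = 170.3 W/m².

Q̄ ≈ 170 W/m²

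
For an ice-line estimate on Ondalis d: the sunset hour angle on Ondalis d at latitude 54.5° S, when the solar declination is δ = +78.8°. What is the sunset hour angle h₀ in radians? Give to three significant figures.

cos h₀ = −tan ϕ · tan δ = 7.0804 ≥ 1, so the host star never rises (polar night) and h₀ = 0.

h₀ = 0.00 rad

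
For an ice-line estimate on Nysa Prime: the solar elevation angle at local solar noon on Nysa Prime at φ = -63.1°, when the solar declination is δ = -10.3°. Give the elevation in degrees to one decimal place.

37.2°

At local noon the hour angle is zero, so the zenith angle equals |φ − δ| = |-63.1° − (-10.300°)| = 52.800°.
Elevation = 90° − 52.800° = 37.2°.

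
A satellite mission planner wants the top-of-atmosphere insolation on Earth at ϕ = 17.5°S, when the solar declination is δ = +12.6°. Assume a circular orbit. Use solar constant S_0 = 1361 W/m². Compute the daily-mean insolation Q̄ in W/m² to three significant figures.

Q̄ ≈ 360 W/m²

cos h₀ = −tan(-17.5°) tan(+12.600°) = 0.0705, h₀ = 1.5003 rad.
Bracket: h₀ sin ϕ sin δ + cos ϕ cos δ sin h₀ = 1.5003×-0.30071×0.21814 + 0.95372×0.97592×0.99751 = -0.098415 + 0.928437 = 0.830022.
Q̄ = (S_0/π) × [bracket] = (1361/π) × 0.830022 = 359.6 W/m².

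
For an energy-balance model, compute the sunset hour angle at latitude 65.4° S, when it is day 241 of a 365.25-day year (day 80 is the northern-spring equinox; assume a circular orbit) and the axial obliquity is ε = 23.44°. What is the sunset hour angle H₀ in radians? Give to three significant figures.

Solar longitude: λ_s = 360° × (241 − 80)/365.25 = 158.686°.
sin δ = sin 23.44° × sin 158.686° = 0.14459, so δ = +8.313°.
cos H₀ = −tan φ · tan δ = −tan(-65.4°) × tan(+8.313°) = 0.3192, so H₀ = 1.2459 rad = 71.39°.

H₀ = 1.25 rad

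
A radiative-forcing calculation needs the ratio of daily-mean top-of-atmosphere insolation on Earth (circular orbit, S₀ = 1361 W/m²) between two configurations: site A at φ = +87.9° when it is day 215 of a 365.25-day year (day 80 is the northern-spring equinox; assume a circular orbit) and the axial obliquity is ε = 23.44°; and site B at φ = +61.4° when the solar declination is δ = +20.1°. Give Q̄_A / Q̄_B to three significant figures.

Q̄_A / Q̄_B ≈ 0.887

— Configuration A (φ=+87.9°):
Solar longitude: λ_s = 360° × (215 − 80)/365.25 = 133.060°.
sin δ = sin 23.44° × sin 133.060° = 0.29064, so δ = +16.896°.
cos H₀ = −tan(+87.9°) tan(+16.896°) = -8.2838 ≤ −1 ⇒ polar day, H₀ = π.
Bracket: H₀ sin φ sin δ + cos φ cos δ sin H₀ = 3.1416×0.99933×0.29064 + 0.03664×0.95683×0.00000 = 0.912463 + 0.000000 = 0.912463.
Q̄ = (S₀/π) × [bracket] = (1361/π) × 0.912463 = 395.30 W/m².
— Configuration B (φ=+61.4°):
cos H₀ = −tan(+61.4°) tan(+20.100°) = -0.6712, H₀ = 2.3066 rad.
Bracket: H₀ sin φ sin δ + cos φ cos δ sin H₀ = 2.3066×0.87798×0.34366 + 0.47869×0.93909×0.74128 = 0.695963 + 0.333230 = 1.029193.
Q̄ = (S₀/π) × [bracket] = (1361/π) × 1.029193 = 445.87 W/m².
Ratio Q̄_A / Q̄_B = 395.30 / 445.87 = 0.8866.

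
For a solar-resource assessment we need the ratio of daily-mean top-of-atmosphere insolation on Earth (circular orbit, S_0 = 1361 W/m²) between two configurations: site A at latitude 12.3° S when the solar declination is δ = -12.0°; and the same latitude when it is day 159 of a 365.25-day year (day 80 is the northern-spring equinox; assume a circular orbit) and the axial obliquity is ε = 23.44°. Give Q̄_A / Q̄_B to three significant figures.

— Configuration A (ϕ=-12.3°):
cos h₀ = −tan(-12.3°) tan(-12.000°) = -0.0463, h₀ = 1.6172 rad.
Bracket: h₀ sin ϕ sin δ + cos ϕ cos δ sin h₀ = 1.6172×-0.21303×-0.20791 + 0.97705×0.97815×0.99893 = 0.071628 + 0.954679 = 1.026307.
Q̄ = (S_0/π) × [bracket] = (1361/π) × 1.026307 = 444.62 W/m².
— Configuration B (ϕ=-12.3°):
Solar longitude: L_s = 360° × (159 − 80)/365.25 = 77.864°.
sin δ = sin 23.44° × sin 77.864° = 0.38890, so δ = +22.886°.
cos h₀ = −tan(-12.3°) tan(+22.886°) = 0.0920, h₀ = 1.4786 rad.
Bracket: h₀ sin ϕ sin δ + cos ϕ cos δ sin h₀ = 1.4786×-0.21303×0.38890 + 0.97705×0.92128×0.99576 = -0.122498 + 0.896320 = 0.773822.
Q̄ = (S_0/π) × [bracket] = (1361/π) × 0.773822 = 335.23 W/m².
Ratio Q̄_A / Q̄_B = 444.62 / 335.23 = 1.326.

Q̄_A / Q̄_B ≈ 1.33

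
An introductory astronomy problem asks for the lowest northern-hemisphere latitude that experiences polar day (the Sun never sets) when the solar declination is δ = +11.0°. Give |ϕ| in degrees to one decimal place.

|ϕ| = 79.0°

Polar day requires cos h₀ = −tan ϕ tan δ ≤ −1, i.e. tan ϕ tan δ ≥ 1.
The boundary is |tan ϕ| · |tan δ| = 1, so |ϕ| = 90° − |δ| = 90° − 11.0° = 79.0° in the northern hemisphere.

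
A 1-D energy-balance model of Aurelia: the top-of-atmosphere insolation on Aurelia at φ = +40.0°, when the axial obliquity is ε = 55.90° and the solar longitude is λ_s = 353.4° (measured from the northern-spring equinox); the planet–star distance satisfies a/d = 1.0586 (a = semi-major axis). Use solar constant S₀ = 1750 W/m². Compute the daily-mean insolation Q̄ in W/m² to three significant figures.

Solar declination: sin δ = sin ε · sin λ_s = sin 55.90° × sin 353.4° = -0.09517, so δ = -5.461°.
cos H₀ = −tan(+40.0°) tan(-5.461°) = 0.0802, H₀ = 1.4905 rad.
Bracket: H₀ sin φ sin δ + cos φ cos δ sin H₀ = 1.4905×0.64279×-0.09517 + 0.76604×0.99546×0.99678 = -0.091180 + 0.760107 = 0.668927.
Inverse-square distance factor (a/d)² = 1.0586² = 1.120634.
Q̄ = (S₀/π) × 1.120634 × [bracket] = (1750/π) × 1.120634 × 0.668927 = 417.6 W/m².

Q̄ ≈ 418 W/m²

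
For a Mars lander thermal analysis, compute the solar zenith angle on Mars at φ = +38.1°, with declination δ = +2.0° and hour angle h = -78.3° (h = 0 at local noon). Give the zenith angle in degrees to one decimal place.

cos θ_z = sin φ sin δ + cos φ cos δ cos h = 0.021534 + 0.159483 = 0.181017.
θ_z = arccos(0.181017) = 79.6°.

θ_z = 79.6°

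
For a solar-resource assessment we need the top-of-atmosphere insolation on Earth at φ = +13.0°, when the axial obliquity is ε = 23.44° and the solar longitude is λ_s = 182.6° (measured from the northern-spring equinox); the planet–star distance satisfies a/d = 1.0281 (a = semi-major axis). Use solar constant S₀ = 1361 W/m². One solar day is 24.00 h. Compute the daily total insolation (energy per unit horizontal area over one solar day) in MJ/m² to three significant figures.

Solar declination: sin δ = sin ε · sin λ_s = sin 23.44° × sin 182.6° = -0.01804, so δ = -1.034°.
cos H₀ = −tan(+13.0°) tan(-1.034°) = 0.0042, H₀ = 1.5666 rad.
Bracket: H₀ sin φ sin δ + cos φ cos δ sin H₀ = 1.5666×0.22495×-0.01804 + 0.97437×0.99984×0.99999 = -0.006357 + 0.974204 = 0.967847.
Inverse-square distance factor (a/d)² = 1.0281² = 1.056990.
Q̄ = (S₀/π) × 1.056990 × [bracket] = (1361/π) × 1.056990 × 0.967847 = 443.19 W/m².
Daily total = Q̄ × 24.00 h × 3600 s/h = 443.19 × 24.00 × 3600 / 10⁶ = 38.29 MJ/m².

38.3 MJ/m²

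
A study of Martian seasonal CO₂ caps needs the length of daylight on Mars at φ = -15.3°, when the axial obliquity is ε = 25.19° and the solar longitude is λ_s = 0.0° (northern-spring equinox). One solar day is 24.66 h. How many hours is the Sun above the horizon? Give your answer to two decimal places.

Solar declination: sin δ = sin ε · sin λ_s = sin 25.19° × sin 0.0° = 0.00000, so δ = +0.000°.
cos H₀ = −tan φ · tan δ = −tan(-15.3°) × tan(+0.000°) = 0.0000, so H₀ = 1.5708 rad = 90.00°.
Daylight = 2H₀/(2π) × 24.66 h = (1.5708/π) × 24.66 = 12.33 h.

12.33 h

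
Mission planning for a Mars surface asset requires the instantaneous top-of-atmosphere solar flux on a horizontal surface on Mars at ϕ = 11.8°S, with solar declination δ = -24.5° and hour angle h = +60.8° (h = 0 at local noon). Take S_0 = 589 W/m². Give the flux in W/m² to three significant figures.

cos θ_z = sin ϕ sin δ + cos ϕ cos δ cos h = 0.084803 + 0.434552 = 0.519355.
Flux = S_0 · cos θ_z = 589 × 0.519355 = 305.9 W/m².

306 W/m²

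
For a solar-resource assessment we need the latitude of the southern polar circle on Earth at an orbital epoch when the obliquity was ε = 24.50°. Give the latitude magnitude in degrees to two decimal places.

65.50°

The polar circle is the lowest latitude that experiences at least one full rotation of continuous darkness at the northern-summer solstice; it lies at |φ| = 90° − ε = 90° − 24.50° = 65.50°.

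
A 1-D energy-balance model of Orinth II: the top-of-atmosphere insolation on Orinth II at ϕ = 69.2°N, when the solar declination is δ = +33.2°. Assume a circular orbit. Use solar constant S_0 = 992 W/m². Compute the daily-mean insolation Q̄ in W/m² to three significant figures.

Q̄ ≈ 508 W/m²

cos h₀ = −tan(+69.2°) tan(+33.200°) = -1.7227 ≤ −1 ⇒ polar day, h₀ = π.
Bracket: h₀ sin ϕ sin δ + cos ϕ cos δ sin h₀ = 3.1416×0.93483×0.54756 + 0.35511×0.83676×0.00000 = 1.608108 + 0.000000 = 1.608108.
Q̄ = (S_0/π) × [bracket] = (992/π) × 1.608108 = 507.8 W/m².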